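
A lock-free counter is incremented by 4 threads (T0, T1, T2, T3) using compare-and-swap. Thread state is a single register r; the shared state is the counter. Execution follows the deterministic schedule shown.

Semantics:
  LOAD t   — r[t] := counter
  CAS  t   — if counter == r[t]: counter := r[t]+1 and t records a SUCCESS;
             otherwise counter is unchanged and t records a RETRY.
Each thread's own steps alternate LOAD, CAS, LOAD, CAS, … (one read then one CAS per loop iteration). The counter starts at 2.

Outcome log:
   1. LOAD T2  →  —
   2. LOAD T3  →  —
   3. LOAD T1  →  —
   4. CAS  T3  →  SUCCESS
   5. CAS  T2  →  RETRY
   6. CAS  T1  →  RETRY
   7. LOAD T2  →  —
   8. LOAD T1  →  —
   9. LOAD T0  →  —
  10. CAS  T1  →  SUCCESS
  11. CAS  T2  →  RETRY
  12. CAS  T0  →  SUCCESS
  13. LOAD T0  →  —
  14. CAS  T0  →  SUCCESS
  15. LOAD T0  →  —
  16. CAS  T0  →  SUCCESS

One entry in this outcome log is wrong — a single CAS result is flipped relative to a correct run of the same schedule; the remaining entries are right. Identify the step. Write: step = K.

Re-executing:
#1 T2 reads 2
#2 T3 reads 2
#3 T1 reads 2
#4 T3 CAS(2→3) writes; counter now 3
#5 T2 CAS(2→3) fails; counter now 3
#6 T1 CAS(2→3) fails; counter now 3
#7 T2 reads 3
#8 T1 reads 3
#9 T0 reads 3
#10 T1 CAS(3→4) writes; counter now 4
#11 T2 CAS(3→4) fails; counter now 4
#12 T0 CAS(3→4) fails; counter now 4
#13 T0 reads 4
#14 T0 CAS(4→5) writes; counter now 5
#15 T0 reads 5
#16 T0 CAS(5→6) writes; counter now 6
Flip is step 12.

step = 12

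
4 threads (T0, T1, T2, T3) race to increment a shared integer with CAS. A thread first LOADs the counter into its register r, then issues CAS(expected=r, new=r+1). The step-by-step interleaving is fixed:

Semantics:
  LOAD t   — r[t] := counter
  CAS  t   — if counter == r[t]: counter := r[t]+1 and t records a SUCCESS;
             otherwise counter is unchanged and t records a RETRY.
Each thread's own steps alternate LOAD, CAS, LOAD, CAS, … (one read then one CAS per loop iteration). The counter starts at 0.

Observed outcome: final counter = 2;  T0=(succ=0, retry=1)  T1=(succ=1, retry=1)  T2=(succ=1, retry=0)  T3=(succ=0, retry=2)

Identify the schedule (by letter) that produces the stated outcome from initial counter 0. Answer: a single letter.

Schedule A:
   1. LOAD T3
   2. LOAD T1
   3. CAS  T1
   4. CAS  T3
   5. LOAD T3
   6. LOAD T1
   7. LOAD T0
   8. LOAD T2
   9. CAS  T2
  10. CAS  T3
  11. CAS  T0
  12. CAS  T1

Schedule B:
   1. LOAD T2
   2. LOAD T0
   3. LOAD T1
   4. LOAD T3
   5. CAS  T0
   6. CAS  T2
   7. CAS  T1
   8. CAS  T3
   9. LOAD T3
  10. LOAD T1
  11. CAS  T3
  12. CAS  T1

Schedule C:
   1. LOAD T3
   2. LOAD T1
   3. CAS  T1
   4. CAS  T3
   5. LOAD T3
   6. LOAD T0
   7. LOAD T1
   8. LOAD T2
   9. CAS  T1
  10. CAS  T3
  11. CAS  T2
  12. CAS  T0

Tracing schedule A:
step 1: T3 LOAD ⇒ load; ctr=0 reg=0
step 2: T1 LOAD ⇒ load; ctr=0 reg=0
step 3: T1 CAS ⇒ ok; ctr=1 reg=0
step 4: T3 CAS ⇒ retry; ctr=1 reg=0
step 5: T3 LOAD ⇒ load; ctr=1 reg=1
step 6: T1 LOAD ⇒ load; ctr=1 reg=1
step 7: T0 LOAD ⇒ load; ctr=1 reg=1
step 8: T2 LOAD ⇒ load; ctr=1 reg=1
step 9: T2 CAS ⇒ ok; ctr=2 reg=1
step 10: T3 CAS ⇒ retry; ctr=2 reg=1
step 11: T0 CAS ⇒ retry; ctr=2 reg=1
step 12: T1 CAS ⇒ retry; ctr=2 reg=1

A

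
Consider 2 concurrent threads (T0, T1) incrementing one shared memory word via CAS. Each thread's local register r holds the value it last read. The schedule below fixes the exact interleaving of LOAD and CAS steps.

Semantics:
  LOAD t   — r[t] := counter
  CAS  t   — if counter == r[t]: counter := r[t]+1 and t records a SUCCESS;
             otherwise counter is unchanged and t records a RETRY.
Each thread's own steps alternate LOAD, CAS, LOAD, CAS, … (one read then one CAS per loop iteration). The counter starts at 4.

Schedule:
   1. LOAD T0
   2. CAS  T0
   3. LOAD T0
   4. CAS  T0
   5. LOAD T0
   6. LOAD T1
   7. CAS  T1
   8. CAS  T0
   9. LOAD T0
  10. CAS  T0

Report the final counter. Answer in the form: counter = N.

[1] T0.load  rd  (counter 4, T0.r 4)
[2] T0.cas  hit  (counter 5, T0.r 4)
[3] T0.load  rd  (counter 5, T0.r 5)
[4] T0.cas  hit  (counter 6, T0.r 5)
[5] T0.load  rd  (counter 6, T0.r 6)
[6] T1.load  rd  (counter 6, T1.r 6)
[7] T1.cas  hit  (counter 7, T1.r 6)
[8] T0.cas  miss  (counter 7, T0.r 6)
[9] T0.load  rd  (counter 7, T0.r 7)
[10] T0.cas  hit  (counter 8, T0.r 7)

counter = 8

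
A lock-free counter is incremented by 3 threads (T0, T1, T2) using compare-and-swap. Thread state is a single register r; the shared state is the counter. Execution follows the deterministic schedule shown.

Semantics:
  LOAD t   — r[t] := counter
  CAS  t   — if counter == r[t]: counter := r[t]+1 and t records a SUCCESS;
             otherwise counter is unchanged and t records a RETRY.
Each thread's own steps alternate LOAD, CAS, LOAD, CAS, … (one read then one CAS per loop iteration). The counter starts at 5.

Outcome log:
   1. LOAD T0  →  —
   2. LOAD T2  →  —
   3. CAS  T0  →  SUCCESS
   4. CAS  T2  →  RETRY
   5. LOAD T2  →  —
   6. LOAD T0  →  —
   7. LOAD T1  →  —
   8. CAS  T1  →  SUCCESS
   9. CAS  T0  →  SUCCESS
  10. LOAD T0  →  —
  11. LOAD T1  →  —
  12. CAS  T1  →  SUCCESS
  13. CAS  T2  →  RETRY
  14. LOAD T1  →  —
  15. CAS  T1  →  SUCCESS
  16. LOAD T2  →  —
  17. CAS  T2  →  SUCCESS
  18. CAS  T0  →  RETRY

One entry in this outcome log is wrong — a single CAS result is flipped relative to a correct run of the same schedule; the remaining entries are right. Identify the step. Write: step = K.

Re-executing:
T0 LOAD — after: cnt=5, r=5 — load
T2 LOAD — after: cnt=5, r=5 — load
T0 CAS — after: cnt=6, r=5 — ok
T2 CAS — after: cnt=6, r=5 — retry
T2 LOAD — after: cnt=6, r=6 — load
T0 LOAD — after: cnt=6, r=6 — load
T1 LOAD — after: cnt=6, r=6 — load
T1 CAS — after: cnt=7, r=6 — ok
T0 CAS — after: cnt=7, r=6 — retry
T0 LOAD — after: cnt=7, r=7 — load
T1 LOAD — after: cnt=7, r=7 — load
T1 CAS — after: cnt=8, r=7 — ok
T2 CAS — after: cnt=8, r=6 — retry
T1 LOAD — after: cnt=8, r=8 — load
T1 CAS — after: cnt=9, r=8 — ok
T2 LOAD — after: cnt=9, r=9 — load
T2 CAS — after: cnt=10, r=9 — ok
T0 CAS — after: cnt=10, r=7 — retry
Log disagrees first at step 9.

step = 9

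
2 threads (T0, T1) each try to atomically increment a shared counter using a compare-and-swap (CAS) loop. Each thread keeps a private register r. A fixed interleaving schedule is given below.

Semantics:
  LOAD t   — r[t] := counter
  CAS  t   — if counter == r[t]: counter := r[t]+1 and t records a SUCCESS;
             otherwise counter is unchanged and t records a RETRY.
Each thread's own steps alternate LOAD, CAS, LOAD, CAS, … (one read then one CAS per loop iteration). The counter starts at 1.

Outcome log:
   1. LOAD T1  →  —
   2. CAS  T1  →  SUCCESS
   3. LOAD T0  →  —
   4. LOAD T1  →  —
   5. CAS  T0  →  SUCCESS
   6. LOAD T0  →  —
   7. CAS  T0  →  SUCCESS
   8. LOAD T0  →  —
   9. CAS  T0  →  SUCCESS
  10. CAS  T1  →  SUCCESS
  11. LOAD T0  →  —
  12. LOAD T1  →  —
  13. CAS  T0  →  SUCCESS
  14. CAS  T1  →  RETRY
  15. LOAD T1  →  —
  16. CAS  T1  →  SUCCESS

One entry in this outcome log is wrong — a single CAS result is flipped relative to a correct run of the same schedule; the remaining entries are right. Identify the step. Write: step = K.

Re-executing:
step 1: T1 LOAD ⇒ load; ctr=1 reg=1
step 2: T1 CAS ⇒ ok; ctr=2 reg=1
step 3: T0 LOAD ⇒ load; ctr=2 reg=2
step 4: T1 LOAD ⇒ load; ctr=2 reg=2
step 5: T0 CAS ⇒ ok; ctr=3 reg=2
step 6: T0 LOAD ⇒ load; ctr=3 reg=3
step 7: T0 CAS ⇒ ok; ctr=4 reg=3
step 8: T0 LOAD ⇒ load; ctr=4 reg=4
step 9: T0 CAS ⇒ ok; ctr=5 reg=4
step 10: T1 CAS ⇒ retry; ctr=5 reg=2
step 11: T0 LOAD ⇒ load; ctr=5 reg=5
step 12: T1 LOAD ⇒ load; ctr=5 reg=5
step 13: T0 CAS ⇒ ok; ctr=6 reg=5
step 14: T1 CAS ⇒ retry; ctr=6 reg=5
step 15: T1 LOAD ⇒ load; ctr=6 reg=6
step 16: T1 CAS ⇒ ok; ctr=7 reg=6
Log disagrees first at step 10.

step = 10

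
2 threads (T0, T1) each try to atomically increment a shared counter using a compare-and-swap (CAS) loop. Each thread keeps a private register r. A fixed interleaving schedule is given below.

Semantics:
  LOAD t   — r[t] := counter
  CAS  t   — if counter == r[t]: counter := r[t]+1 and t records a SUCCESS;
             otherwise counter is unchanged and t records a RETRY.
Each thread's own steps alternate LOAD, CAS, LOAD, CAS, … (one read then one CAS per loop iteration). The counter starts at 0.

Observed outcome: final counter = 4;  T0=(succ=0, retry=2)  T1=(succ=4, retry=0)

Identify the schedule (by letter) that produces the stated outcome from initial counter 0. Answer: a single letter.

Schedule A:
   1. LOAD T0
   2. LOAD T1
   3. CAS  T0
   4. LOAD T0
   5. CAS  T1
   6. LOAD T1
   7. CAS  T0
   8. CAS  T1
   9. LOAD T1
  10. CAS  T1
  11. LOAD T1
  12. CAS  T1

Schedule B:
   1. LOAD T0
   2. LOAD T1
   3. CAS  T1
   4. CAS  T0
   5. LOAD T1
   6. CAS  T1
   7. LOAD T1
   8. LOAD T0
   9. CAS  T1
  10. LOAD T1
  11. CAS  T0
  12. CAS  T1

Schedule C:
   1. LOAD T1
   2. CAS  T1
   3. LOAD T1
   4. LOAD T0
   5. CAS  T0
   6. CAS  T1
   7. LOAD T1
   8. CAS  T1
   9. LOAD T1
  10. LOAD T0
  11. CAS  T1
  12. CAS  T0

Run B:
   1) LOAD T0:  M=0  r_T0=0
   2) LOAD T1:  M=0  r_T1=0
   3) CAS  T1:  M=1  r_T1=0 ✓
   4) CAS  T0:  M=1  r_T0=0 ✗
   5) LOAD T1:  M=1  r_T1=1
   6) CAS  T1:  M=2  r_T1=1 ✓
   7) LOAD T1:  M=2  r_T1=2
   8) LOAD T0:  M=2  r_T0=2
   9) CAS  T1:  M=3  r_T1=2 ✓
  10) LOAD T1:  M=3  r_T1=3
  11) CAS  T0:  M=3  r_T0=2 ✗
  12) CAS  T1:  M=4  r_T1=3 ✓

B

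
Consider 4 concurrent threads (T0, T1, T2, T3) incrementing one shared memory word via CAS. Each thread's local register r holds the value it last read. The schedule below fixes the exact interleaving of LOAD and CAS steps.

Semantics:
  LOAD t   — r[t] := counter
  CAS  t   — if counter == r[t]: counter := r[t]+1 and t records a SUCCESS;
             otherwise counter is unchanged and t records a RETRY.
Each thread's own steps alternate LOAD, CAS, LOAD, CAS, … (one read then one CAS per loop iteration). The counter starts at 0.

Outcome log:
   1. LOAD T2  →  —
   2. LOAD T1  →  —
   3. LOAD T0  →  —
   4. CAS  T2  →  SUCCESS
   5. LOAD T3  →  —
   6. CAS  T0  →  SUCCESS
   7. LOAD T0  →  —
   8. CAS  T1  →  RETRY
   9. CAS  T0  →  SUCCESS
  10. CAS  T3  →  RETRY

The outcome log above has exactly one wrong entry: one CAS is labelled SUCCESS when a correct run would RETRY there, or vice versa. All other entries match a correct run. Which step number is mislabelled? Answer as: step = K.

step = 6

Re-executing:
   1) LOAD T2:  M=0  r_T2=0
   2) LOAD T1:  M=0  r_T1=0
   3) LOAD T0:  M=0  r_T0=0
   4) CAS  T2:  M=1  r_T2=0 ✓
   5) LOAD T3:  M=1  r_T3=1
   6) CAS  T0:  M=1  r_T0=0 ✗
   7) LOAD T0:  M=1  r_T0=1
   8) CAS  T1:  M=1  r_T1=0 ✗
   9) CAS  T0:  M=2  r_T0=1 ✓
  10) CAS  T3:  M=2  r_T3=1 ✗
Log disagrees first at step 6.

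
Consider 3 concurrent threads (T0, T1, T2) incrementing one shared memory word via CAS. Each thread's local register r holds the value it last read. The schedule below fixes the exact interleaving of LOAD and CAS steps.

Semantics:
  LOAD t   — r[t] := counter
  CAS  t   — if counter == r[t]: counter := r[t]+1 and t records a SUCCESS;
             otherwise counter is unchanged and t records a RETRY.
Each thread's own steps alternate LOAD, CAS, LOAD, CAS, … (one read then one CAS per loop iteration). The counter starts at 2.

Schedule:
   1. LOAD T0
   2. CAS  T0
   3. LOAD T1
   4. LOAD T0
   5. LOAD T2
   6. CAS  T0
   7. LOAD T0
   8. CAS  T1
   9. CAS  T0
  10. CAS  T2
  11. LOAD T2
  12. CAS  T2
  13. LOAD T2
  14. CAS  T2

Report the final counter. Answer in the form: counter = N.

counter = 7

   1) LOAD T0:  M=2  r_T0=2
   2) CAS  T0:  M=3  r_T0=2 ✓
   3) LOAD T1:  M=3  r_T1=3
   4) LOAD T0:  M=3  r_T0=3
   5) LOAD T2:  M=3  r_T2=3
   6) CAS  T0:  M=4  r_T0=3 ✓
   7) LOAD T0:  M=4  r_T0=4
   8) CAS  T1:  M=4  r_T1=3 ✗
   9) CAS  T0:  M=5  r_T0=4 ✓
  10) CAS  T2:  M=5  r_T2=3 ✗
  11) LOAD T2:  M=5  r_T2=5
  12) CAS  T2:  M=6  r_T2=5 ✓
  13) LOAD T2:  M=6  r_T2=6
  14) CAS  T2:  M=7  r_T2=6 ✓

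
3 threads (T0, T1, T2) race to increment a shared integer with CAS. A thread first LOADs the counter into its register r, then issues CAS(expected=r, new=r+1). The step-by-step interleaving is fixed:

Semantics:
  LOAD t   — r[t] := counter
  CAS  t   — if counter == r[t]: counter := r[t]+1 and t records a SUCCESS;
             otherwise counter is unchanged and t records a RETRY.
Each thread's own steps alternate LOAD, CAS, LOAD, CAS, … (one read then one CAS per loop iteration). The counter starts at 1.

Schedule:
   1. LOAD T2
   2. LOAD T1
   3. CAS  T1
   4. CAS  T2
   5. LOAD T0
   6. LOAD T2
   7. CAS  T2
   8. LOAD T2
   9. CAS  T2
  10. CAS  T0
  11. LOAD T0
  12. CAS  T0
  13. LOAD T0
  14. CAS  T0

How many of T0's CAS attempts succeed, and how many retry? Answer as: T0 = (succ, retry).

1. LOAD T2 → mem=1 r[T2]=1 [LOAD]
2. LOAD T1 → mem=1 r[T1]=1 [LOAD]
3. CAS T1 → mem=2 r[T1]=1 [OK]
4. CAS T2 → mem=2 r[T2]=1 [RETRY]
5. LOAD T0 → mem=2 r[T0]=2 [LOAD]
6. LOAD T2 → mem=2 r[T2]=2 [LOAD]
7. CAS T2 → mem=3 r[T2]=2 [OK]
8. LOAD T2 → mem=3 r[T2]=3 [LOAD]
9. CAS T2 → mem=4 r[T2]=3 [OK]
10. CAS T0 → mem=4 r[T0]=2 [RETRY]
11. LOAD T0 → mem=4 r[T0]=4 [LOAD]
12. CAS T0 → mem=5 r[T0]=4 [OK]
13. LOAD T0 → mem=5 r[T0]=5 [LOAD]
14. CAS T0 → mem=6 r[T0]=5 [OK]

T0 = (2, 1)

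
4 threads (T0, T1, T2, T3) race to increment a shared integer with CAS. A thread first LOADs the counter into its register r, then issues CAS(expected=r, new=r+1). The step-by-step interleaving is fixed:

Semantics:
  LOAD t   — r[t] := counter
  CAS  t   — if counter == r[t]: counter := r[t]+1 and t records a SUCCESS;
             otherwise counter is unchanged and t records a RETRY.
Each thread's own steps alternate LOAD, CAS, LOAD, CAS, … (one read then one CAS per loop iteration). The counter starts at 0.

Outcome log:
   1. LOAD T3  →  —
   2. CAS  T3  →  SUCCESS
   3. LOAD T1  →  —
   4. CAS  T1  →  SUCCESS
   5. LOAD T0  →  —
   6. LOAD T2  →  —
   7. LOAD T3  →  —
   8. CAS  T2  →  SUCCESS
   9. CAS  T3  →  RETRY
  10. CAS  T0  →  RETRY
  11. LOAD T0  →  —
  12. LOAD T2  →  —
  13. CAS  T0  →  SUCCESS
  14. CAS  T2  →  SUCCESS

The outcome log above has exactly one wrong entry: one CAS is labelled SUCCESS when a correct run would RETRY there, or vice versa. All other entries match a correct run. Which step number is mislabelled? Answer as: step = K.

Reference trace:
#1 T3 reads 0
#2 T3 CAS(0→1) writes; counter now 1
#3 T1 reads 1
#4 T1 CAS(1→2) writes; counter now 2
#5 T0 reads 2
#6 T2 reads 2
#7 T3 reads 2
#8 T2 CAS(2→3) writes; counter now 3
#9 T3 CAS(2→3) fails; counter now 3
#10 T0 CAS(2→3) fails; counter now 3
#11 T0 reads 3
#12 T2 reads 3
#13 T0 CAS(3→4) writes; counter now 4
#14 T2 CAS(3→4) fails; counter now 4
Mismatch at 14.

step = 14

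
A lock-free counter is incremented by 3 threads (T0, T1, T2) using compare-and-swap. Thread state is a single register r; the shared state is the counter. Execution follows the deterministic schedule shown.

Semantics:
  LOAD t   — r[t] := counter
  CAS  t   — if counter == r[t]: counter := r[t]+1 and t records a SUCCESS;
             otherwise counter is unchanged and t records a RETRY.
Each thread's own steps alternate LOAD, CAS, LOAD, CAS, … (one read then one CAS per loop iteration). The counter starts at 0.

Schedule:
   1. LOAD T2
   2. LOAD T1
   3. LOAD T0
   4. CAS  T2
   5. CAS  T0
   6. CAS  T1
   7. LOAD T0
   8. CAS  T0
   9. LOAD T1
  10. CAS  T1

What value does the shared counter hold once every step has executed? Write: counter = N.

1. LOAD T2 → mem=0 r[T2]=0 [LOAD]
2. LOAD T1 → mem=0 r[T1]=0 [LOAD]
3. LOAD T0 → mem=0 r[T0]=0 [LOAD]
4. CAS T2 → mem=1 r[T2]=0 [OK]
5. CAS T0 → mem=1 r[T0]=0 [RETRY]
6. CAS T1 → mem=1 r[T1]=0 [RETRY]
7. LOAD T0 → mem=1 r[T0]=1 [LOAD]
8. CAS T0 → mem=2 r[T0]=1 [OK]
9. LOAD T1 → mem=2 r[T1]=2 [LOAD]
10. CAS T1 → mem=3 r[T1]=2 [OK]

counter = 3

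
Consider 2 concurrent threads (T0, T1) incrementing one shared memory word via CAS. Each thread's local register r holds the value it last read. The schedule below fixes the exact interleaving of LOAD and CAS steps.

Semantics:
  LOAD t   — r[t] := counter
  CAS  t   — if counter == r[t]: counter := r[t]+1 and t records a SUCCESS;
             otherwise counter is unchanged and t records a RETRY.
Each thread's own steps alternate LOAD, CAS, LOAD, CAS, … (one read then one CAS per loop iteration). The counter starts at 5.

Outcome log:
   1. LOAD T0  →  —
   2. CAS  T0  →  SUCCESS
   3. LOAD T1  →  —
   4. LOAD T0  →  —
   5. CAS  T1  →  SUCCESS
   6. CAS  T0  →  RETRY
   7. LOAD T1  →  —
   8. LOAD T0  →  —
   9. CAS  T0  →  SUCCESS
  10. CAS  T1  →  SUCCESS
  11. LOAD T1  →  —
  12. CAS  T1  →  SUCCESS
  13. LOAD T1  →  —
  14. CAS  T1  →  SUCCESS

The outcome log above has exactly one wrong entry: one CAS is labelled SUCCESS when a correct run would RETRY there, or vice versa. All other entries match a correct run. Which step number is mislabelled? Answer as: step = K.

Correct run:
[1] T0.load  rd  (counter 5, T0.r 5)
[2] T0.cas  hit  (counter 6, T0.r 5)
[3] T1.load  rd  (counter 6, T1.r 6)
[4] T0.load  rd  (counter 6, T0.r 6)
[5] T1.cas  hit  (counter 7, T1.r 6)
[6] T0.cas  miss  (counter 7, T0.r 6)
[7] T1.load  rd  (counter 7, T1.r 7)
[8] T0.load  rd  (counter 7, T0.r 7)
[9] T0.cas  hit  (counter 8, T0.r 7)
[10] T1.cas  miss  (counter 8, T1.r 7)
[11] T1.load  rd  (counter 8, T1.r 8)
[12] T1.cas  hit  (counter 9, T1.r 8)
[13] T1.load  rd  (counter 9, T1.r 9)
[14] T1.cas  hit  (counter 10, T1.r 9)
Log disagrees first at step 10.

step = 10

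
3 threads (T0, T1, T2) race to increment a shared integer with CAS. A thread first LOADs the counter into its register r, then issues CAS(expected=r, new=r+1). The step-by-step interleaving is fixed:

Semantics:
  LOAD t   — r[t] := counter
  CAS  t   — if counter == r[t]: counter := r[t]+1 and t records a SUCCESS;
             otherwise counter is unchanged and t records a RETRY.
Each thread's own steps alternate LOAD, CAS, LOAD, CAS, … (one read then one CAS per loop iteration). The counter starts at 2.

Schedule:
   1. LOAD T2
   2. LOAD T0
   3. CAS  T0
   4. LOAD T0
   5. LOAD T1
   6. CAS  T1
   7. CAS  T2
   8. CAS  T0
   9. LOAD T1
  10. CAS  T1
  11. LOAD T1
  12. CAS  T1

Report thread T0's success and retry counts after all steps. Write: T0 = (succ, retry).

   1) LOAD T2:  M=2  r_T2=2
   2) LOAD T0:  M=2  r_T0=2
   3) CAS  T0:  M=3  r_T0=2 ✓
   4) LOAD T0:  M=3  r_T0=3
   5) LOAD T1:  M=3  r_T1=3
   6) CAS  T1:  M=4  r_T1=3 ✓
   7) CAS  T2:  M=4  r_T2=2 ✗
   8) CAS  T0:  M=4  r_T0=3 ✗
   9) LOAD T1:  M=4  r_T1=4
  10) CAS  T1:  M=5  r_T1=4 ✓
  11) LOAD T1:  M=5  r_T1=5
  12) CAS  T1:  M=6  r_T1=5 ✓

T0 = (1, 1)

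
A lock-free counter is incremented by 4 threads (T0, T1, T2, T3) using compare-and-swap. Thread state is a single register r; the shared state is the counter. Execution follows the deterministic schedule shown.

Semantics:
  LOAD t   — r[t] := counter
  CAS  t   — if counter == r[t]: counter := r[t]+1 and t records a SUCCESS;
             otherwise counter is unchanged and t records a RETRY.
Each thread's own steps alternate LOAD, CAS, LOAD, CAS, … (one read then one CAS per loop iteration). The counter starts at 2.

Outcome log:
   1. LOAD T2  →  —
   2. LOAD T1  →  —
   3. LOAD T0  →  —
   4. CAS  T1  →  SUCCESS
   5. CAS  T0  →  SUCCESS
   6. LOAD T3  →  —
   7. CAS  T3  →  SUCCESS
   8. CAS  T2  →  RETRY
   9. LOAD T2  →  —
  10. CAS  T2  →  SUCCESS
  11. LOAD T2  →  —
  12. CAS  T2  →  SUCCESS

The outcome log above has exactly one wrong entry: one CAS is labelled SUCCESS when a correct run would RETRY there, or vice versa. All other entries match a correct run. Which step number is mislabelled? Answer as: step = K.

Correct run:
#1 T2 reads 2
#2 T1 reads 2
#3 T0 reads 2
#4 T1 CAS(2→3) writes; counter now 3
#5 T0 CAS(2→3) fails; counter now 3
#6 T3 reads 3
#7 T3 CAS(3→4) writes; counter now 4
#8 T2 CAS(2→3) fails; counter now 4
#9 T2 reads 4
#10 T2 CAS(4→5) writes; counter now 5
#11 T2 reads 5
#12 T2 CAS(5→6) writes; counter now 6
Mismatch at 5.

step = 5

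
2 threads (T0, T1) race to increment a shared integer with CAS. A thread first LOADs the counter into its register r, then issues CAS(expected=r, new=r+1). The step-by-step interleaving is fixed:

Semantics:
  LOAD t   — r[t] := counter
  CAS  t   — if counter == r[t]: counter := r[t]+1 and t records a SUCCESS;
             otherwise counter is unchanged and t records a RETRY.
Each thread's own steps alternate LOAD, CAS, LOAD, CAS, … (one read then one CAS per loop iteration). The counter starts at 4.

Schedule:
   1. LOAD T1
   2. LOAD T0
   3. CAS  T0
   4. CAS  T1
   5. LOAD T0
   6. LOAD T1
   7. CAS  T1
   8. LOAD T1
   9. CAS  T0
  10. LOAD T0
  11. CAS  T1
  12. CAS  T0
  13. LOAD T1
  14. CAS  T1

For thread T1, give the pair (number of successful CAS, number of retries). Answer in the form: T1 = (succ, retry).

1. LOAD T1 → mem=4 r[T1]=4 [LOAD]
2. LOAD T0 → mem=4 r[T0]=4 [LOAD]
3. CAS T0 → mem=5 r[T0]=4 [OK]
4. CAS T1 → mem=5 r[T1]=4 [RETRY]
5. LOAD T0 → mem=5 r[T0]=5 [LOAD]
6. LOAD T1 → mem=5 r[T1]=5 [LOAD]
7. CAS T1 → mem=6 r[T1]=5 [OK]
8. LOAD T1 → mem=6 r[T1]=6 [LOAD]
9. CAS T0 → mem=6 r[T0]=5 [RETRY]
10. LOAD T0 → mem=6 r[T0]=6 [LOAD]
11. CAS T1 → mem=7 r[T1]=6 [OK]
12. CAS T0 → mem=7 r[T0]=6 [RETRY]
13. LOAD T1 → mem=7 r[T1]=7 [LOAD]
14. CAS T1 → mem=8 r[T1]=7 [OK]

T1 = (3, 1)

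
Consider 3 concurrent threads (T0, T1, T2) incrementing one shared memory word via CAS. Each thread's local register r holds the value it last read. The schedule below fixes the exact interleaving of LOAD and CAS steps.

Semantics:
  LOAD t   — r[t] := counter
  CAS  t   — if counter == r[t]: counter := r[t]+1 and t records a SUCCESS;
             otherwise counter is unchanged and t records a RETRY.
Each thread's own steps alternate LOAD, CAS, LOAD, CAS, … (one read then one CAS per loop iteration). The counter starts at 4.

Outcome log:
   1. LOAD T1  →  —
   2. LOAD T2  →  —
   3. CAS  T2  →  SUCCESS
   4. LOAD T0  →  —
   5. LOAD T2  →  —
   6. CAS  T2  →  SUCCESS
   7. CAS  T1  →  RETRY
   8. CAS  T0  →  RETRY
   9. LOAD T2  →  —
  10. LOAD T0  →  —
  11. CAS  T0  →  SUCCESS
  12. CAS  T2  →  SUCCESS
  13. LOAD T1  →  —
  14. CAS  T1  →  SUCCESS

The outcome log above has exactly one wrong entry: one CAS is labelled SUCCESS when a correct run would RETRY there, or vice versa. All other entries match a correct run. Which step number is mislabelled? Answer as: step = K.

step = 12

Correct run:
   1) LOAD T1:  M=4  r_T1=4
   2) LOAD T2:  M=4  r_T2=4
   3) CAS  T2:  M=5  r_T2=4 ✓
   4) LOAD T0:  M=5  r_T0=5
   5) LOAD T2:  M=5  r_T2=5
   6) CAS  T2:  M=6  r_T2=5 ✓
   7) CAS  T1:  M=6  r_T1=4 ✗
   8) CAS  T0:  M=6  r_T0=5 ✗
   9) LOAD T2:  M=6  r_T2=6
  10) LOAD T0:  M=6  r_T0=6
  11) CAS  T0:  M=7  r_T0=6 ✓
  12) CAS  T2:  M=7  r_T2=6 ✗
  13) LOAD T1:  M=7  r_T1=7
  14) CAS  T1:  M=8  r_T1=7 ✓
Flip is step 12.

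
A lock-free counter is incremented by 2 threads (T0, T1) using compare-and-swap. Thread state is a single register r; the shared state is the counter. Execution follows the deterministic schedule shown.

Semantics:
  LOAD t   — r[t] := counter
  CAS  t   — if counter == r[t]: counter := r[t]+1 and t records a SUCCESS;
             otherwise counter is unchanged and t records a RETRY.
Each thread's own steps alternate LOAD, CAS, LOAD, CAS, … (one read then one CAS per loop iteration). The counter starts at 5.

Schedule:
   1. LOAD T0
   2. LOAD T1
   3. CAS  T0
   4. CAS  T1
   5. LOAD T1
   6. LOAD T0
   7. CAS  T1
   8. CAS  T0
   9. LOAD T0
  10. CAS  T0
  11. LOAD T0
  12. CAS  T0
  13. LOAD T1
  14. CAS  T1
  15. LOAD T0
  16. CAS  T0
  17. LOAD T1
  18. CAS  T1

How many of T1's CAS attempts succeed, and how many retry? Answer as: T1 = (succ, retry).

T1 = (3, 1)

[1] T0.load  rd  (counter 5, T0.r 5)
[2] T1.load  rd  (counter 5, T1.r 5)
[3] T0.cas  hit  (counter 6, T0.r 5)
[4] T1.cas  miss  (counter 6, T1.r 5)
[5] T1.load  rd  (counter 6, T1.r 6)
[6] T0.load  rd  (counter 6, T0.r 6)
[7] T1.cas  hit  (counter 7, T1.r 6)
[8] T0.cas  miss  (counter 7, T0.r 6)
[9] T0.load  rd  (counter 7, T0.r 7)
[10] T0.cas  hit  (counter 8, T0.r 7)
[11] T0.load  rd  (counter 8, T0.r 8)
[12] T0.cas  hit  (counter 9, T0.r 8)
[13] T1.load  rd  (counter 9, T1.r 9)
[14] T1.cas  hit  (counter 10, T1.r 9)
[15] T0.load  rd  (counter 10, T0.r 10)
[16] T0.cas  hit  (counter 11, T0.r 10)
[17] T1.load  rd  (counter 11, T1.r 11)
[18] T1.cas  hit  (counter 12, T1.r 11)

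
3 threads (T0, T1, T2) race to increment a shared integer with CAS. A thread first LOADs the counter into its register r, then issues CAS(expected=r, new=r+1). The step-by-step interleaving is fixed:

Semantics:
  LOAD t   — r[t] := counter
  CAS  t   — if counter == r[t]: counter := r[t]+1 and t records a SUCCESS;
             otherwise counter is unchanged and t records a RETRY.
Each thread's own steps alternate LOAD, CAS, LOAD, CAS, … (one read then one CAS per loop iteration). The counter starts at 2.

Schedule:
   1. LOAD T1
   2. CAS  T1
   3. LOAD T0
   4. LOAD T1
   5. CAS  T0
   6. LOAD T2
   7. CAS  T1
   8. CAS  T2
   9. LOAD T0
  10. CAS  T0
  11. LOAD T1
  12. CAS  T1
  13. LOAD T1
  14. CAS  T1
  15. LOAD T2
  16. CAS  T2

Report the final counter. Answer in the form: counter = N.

step 1: T1 LOAD ⇒ load; ctr=2 reg=2
step 2: T1 CAS ⇒ ok; ctr=3 reg=2
step 3: T0 LOAD ⇒ load; ctr=3 reg=3
step 4: T1 LOAD ⇒ load; ctr=3 reg=3
step 5: T0 CAS ⇒ ok; ctr=4 reg=3
step 6: T2 LOAD ⇒ load; ctr=4 reg=4
step 7: T1 CAS ⇒ retry; ctr=4 reg=3
step 8: T2 CAS ⇒ ok; ctr=5 reg=4
step 9: T0 LOAD ⇒ load; ctr=5 reg=5
step 10: T0 CAS ⇒ ok; ctr=6 reg=5
step 11: T1 LOAD ⇒ load; ctr=6 reg=6
step 12: T1 CAS ⇒ ok; ctr=7 reg=6
step 13: T1 LOAD ⇒ load; ctr=7 reg=7
step 14: T1 CAS ⇒ ok; ctr=8 reg=7
step 15: T2 LOAD ⇒ load; ctr=8 reg=8
step 16: T2 CAS ⇒ ok; ctr=9 reg=8

counter = 9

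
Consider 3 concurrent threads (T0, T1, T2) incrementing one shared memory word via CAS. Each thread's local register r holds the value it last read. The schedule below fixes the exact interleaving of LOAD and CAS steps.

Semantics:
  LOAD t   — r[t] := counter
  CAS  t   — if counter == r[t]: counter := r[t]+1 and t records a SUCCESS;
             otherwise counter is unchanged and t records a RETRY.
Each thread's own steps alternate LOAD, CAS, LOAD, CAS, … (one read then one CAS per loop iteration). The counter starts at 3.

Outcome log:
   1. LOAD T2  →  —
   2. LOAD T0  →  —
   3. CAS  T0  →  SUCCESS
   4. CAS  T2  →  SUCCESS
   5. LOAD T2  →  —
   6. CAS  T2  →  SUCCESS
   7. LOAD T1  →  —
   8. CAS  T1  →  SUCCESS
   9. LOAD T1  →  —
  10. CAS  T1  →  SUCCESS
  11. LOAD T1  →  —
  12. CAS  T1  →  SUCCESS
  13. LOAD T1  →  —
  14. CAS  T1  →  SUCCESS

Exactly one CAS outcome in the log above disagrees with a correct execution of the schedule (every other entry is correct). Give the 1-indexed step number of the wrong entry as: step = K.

step = 4

Correct run:
1. LOAD T2 → mem=3 r[T2]=3 [LOAD]
2. LOAD T0 → mem=3 r[T0]=3 [LOAD]
3. CAS T0 → mem=4 r[T0]=3 [OK]
4. CAS T2 → mem=4 r[T2]=3 [RETRY]
5. LOAD T2 → mem=4 r[T2]=4 [LOAD]
6. CAS T2 → mem=5 r[T2]=4 [OK]
7. LOAD T1 → mem=5 r[T1]=5 [LOAD]
8. CAS T1 → mem=6 r[T1]=5 [OK]
9. LOAD T1 → mem=6 r[T1]=6 [LOAD]
10. CAS T1 → mem=7 r[T1]=6 [OK]
11. LOAD T1 → mem=7 r[T1]=7 [LOAD]
12. CAS T1 → mem=8 r[T1]=7 [OK]
13. LOAD T1 → mem=8 r[T1]=8 [LOAD]
14. CAS T1 → mem=9 r[T1]=8 [OK]
Flip is step 4.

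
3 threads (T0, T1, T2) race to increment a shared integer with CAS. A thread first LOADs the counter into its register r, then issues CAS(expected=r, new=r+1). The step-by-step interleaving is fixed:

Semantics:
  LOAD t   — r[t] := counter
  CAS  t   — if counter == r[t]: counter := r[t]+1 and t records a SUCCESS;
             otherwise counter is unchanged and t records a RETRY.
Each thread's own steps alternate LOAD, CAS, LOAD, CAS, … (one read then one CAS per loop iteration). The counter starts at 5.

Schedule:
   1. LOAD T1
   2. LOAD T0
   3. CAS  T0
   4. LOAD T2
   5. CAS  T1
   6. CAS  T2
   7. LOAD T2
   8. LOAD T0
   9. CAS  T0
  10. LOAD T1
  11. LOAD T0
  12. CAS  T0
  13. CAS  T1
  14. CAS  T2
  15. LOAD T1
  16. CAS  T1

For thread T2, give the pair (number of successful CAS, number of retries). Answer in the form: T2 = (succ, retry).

T1 LOAD — after: cnt=5, r=5 — load
T0 LOAD — after: cnt=5, r=5 — load
T0 CAS — after: cnt=6, r=5 — ok
T2 LOAD — after: cnt=6, r=6 — load
T1 CAS — after: cnt=6, r=5 — retry
T2 CAS — after: cnt=7, r=6 — ok
T2 LOAD — after: cnt=7, r=7 — load
T0 LOAD — after: cnt=7, r=7 — load
T0 CAS — after: cnt=8, r=7 — ok
T1 LOAD — after: cnt=8, r=8 — load
T0 LOAD — after: cnt=8, r=8 — load
T0 CAS — after: cnt=9, r=8 — ok
T1 CAS — after: cnt=9, r=8 — retry
T2 CAS — after: cnt=9, r=7 — retry
T1 LOAD — after: cnt=9, r=9 — load
T1 CAS — after: cnt=10, r=9 — ok

T2 = (1, 1)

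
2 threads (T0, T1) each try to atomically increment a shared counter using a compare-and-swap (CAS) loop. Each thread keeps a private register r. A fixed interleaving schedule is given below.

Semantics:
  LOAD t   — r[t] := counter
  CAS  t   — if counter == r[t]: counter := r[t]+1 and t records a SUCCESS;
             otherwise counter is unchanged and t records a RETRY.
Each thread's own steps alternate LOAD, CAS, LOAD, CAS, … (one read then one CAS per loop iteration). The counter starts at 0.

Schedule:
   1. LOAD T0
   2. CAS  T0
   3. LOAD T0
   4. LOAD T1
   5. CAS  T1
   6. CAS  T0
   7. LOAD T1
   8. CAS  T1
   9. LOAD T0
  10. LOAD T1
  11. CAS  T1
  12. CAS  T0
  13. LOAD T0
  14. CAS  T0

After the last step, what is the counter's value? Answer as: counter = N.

1. LOAD T0 → mem=0 r[T0]=0 [LOAD]
2. CAS T0 → mem=1 r[T0]=0 [OK]
3. LOAD T0 → mem=1 r[T0]=1 [LOAD]
4. LOAD T1 → mem=1 r[T1]=1 [LOAD]
5. CAS T1 → mem=2 r[T1]=1 [OK]
6. CAS T0 → mem=2 r[T0]=1 [RETRY]
7. LOAD T1 → mem=2 r[T1]=2 [LOAD]
8. CAS T1 → mem=3 r[T1]=2 [OK]
9. LOAD T0 → mem=3 r[T0]=3 [LOAD]
10. LOAD T1 → mem=3 r[T1]=3 [LOAD]
11. CAS T1 → mem=4 r[T1]=3 [OK]
12. CAS T0 → mem=4 r[T0]=3 [RETRY]
13. LOAD T0 → mem=4 r[T0]=4 [LOAD]
14. CAS T0 → mem=5 r[T0]=4 [OK]

counter = 5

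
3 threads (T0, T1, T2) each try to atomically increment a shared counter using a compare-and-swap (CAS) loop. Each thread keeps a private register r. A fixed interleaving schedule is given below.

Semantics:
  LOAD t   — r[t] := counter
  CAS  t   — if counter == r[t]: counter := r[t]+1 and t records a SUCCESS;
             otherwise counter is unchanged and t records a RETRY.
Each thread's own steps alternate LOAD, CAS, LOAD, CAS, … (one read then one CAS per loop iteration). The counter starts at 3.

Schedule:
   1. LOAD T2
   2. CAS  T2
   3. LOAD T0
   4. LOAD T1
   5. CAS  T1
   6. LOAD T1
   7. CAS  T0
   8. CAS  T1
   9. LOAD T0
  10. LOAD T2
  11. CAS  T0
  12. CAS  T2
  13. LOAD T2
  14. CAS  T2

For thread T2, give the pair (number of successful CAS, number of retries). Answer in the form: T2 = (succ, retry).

   1) LOAD T2:  M=3  r_T2=3
   2) CAS  T2:  M=4  r_T2=3 ✓
   3) LOAD T0:  M=4  r_T0=4
   4) LOAD T1:  M=4  r_T1=4
   5) CAS  T1:  M=5  r_T1=4 ✓
   6) LOAD T1:  M=5  r_T1=5
   7) CAS  T0:  M=5  r_T0=4 ✗
   8) CAS  T1:  M=6  r_T1=5 ✓
   9) LOAD T0:  M=6  r_T0=6
  10) LOAD T2:  M=6  r_T2=6
  11) CAS  T0:  M=7  r_T0=6 ✓
  12) CAS  T2:  M=7  r_T2=6 ✗
  13) LOAD T2:  M=7  r_T2=7
  14) CAS  T2:  M=8  r_T2=7 ✓

T2 = (2, 1)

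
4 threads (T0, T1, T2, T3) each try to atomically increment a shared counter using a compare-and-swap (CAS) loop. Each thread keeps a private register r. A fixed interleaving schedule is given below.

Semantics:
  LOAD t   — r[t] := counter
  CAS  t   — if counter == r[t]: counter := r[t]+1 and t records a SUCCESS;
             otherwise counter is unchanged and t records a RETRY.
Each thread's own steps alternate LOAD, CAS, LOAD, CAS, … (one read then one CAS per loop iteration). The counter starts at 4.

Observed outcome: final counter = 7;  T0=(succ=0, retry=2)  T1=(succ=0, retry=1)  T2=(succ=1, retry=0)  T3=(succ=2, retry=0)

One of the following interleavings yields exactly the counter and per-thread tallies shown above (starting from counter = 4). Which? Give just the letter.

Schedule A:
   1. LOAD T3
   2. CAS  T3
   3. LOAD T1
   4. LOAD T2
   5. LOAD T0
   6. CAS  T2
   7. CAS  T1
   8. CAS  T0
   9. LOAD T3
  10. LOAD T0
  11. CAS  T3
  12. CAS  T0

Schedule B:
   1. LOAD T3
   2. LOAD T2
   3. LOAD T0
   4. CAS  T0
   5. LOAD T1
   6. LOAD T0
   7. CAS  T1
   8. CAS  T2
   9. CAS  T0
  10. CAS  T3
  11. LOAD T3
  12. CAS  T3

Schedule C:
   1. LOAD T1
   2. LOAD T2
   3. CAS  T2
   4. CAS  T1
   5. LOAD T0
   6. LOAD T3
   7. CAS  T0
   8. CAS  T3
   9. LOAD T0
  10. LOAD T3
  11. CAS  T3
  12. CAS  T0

Simulating candidate A:
   1) LOAD T3:  M=4  r_T3=4
   2) CAS  T3:  M=5  r_T3=4 ✓
   3) LOAD T1:  M=5  r_T1=5
   4) LOAD T2:  M=5  r_T2=5
   5) LOAD T0:  M=5  r_T0=5
   6) CAS  T2:  M=6  r_T2=5 ✓
   7) CAS  T1:  M=6  r_T1=5 ✗
   8) CAS  T0:  M=6  r_T0=5 ✗
   9) LOAD T3:  M=6  r_T3=6
  10) LOAD T0:  M=6  r_T0=6
  11) CAS  T3:  M=7  r_T3=6 ✓
  12) CAS  T0:  M=7  r_T0=6 ✗

A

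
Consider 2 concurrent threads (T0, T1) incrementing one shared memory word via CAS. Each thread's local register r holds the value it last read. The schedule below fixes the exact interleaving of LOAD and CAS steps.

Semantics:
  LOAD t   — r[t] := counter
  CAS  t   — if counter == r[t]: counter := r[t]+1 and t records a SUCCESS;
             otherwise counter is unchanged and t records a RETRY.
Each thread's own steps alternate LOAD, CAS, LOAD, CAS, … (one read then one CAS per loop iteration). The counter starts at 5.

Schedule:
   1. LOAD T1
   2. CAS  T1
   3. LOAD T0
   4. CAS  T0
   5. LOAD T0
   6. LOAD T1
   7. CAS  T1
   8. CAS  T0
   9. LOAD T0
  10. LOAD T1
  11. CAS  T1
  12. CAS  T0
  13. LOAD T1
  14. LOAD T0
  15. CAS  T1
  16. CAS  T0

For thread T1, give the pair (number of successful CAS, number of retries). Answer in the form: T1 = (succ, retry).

T1 = (4, 0)

[1] T1.load  rd  (counter 5, T1.r 5)
[2] T1.cas  hit  (counter 6, T1.r 5)
[3] T0.load  rd  (counter 6, T0.r 6)
[4] T0.cas  hit  (counter 7, T0.r 6)
[5] T0.load  rd  (counter 7, T0.r 7)
[6] T1.load  rd  (counter 7, T1.r 7)
[7] T1.cas  hit  (counter 8, T1.r 7)
[8] T0.cas  miss  (counter 8, T0.r 7)
[9] T0.load  rd  (counter 8, T0.r 8)
[10] T1.load  rd  (counter 8, T1.r 8)
[11] T1.cas  hit  (counter 9, T1.r 8)
[12] T0.cas  miss  (counter 9, T0.r 8)
[13] T1.load  rd  (counter 9, T1.r 9)
[14] T0.load  rd  (counter 9, T0.r 9)
[15] T1.cas  hit  (counter 10, T1.r 9)
[16] T0.cas  miss  (counter 10, T0.r 9)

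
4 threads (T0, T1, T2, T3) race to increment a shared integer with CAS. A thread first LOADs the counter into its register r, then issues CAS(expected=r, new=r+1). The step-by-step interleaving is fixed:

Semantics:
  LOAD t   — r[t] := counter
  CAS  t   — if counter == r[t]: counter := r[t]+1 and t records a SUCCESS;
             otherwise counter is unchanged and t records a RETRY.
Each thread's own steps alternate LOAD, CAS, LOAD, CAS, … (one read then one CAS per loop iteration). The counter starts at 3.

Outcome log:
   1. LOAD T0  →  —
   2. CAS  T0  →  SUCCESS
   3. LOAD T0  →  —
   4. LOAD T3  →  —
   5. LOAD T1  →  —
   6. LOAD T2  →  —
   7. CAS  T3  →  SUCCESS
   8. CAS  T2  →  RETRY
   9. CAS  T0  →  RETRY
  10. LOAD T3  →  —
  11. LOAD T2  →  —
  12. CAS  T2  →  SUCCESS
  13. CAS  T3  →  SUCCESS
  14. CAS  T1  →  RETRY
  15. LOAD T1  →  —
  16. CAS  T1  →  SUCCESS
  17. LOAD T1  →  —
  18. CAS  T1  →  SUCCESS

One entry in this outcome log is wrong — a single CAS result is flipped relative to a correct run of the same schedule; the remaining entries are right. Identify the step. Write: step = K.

Reference trace:
   1) LOAD T0:  M=3  r_T0=3
   2) CAS  T0:  M=4  r_T0=3 ✓
   3) LOAD T0:  M=4  r_T0=4
   4) LOAD T3:  M=4  r_T3=4
   5) LOAD T1:  M=4  r_T1=4
   6) LOAD T2:  M=4  r_T2=4
   7) CAS  T3:  M=5  r_T3=4 ✓
   8) CAS  T2:  M=5  r_T2=4 ✗
   9) CAS  T0:  M=5  r_T0=4 ✗
  10) LOAD T3:  M=5  r_T3=5
  11) LOAD T2:  M=5  r_T2=5
  12) CAS  T2:  M=6  r_T2=5 ✓
  13) CAS  T3:  M=6  r_T3=5 ✗
  14) CAS  T1:  M=6  r_T1=4 ✗
  15) LOAD T1:  M=6  r_T1=6
  16) CAS  T1:  M=7  r_T1=6 ✓
  17) LOAD T1:  M=7  r_T1=7
  18) CAS  T1:  M=8  r_T1=7 ✓
Mismatch at 13.

step = 13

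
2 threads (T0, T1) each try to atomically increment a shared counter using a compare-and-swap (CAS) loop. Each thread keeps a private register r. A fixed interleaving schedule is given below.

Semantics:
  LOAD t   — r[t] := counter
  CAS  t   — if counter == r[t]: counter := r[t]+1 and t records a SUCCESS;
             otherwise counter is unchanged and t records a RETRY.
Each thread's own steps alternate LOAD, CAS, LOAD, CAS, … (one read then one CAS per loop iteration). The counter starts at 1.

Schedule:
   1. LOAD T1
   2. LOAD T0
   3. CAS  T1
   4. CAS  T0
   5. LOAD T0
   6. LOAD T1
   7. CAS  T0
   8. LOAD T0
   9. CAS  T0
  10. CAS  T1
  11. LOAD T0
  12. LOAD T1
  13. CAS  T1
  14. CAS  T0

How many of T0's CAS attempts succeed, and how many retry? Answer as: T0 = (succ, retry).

#1 T1 reads 1
#2 T0 reads 1
#3 T1 CAS(1→2) writes; counter now 2
#4 T0 CAS(1→2) fails; counter now 2
#5 T0 reads 2
#6 T1 reads 2
#7 T0 CAS(2→3) writes; counter now 3
#8 T0 reads 3
#9 T0 CAS(3→4) writes; counter now 4
#10 T1 CAS(2→3) fails; counter now 4
#11 T0 reads 4
#12 T1 reads 4
#13 T1 CAS(4→5) writes; counter now 5
#14 T0 CAS(4→5) fails; counter now 5

T0 = (2, 2)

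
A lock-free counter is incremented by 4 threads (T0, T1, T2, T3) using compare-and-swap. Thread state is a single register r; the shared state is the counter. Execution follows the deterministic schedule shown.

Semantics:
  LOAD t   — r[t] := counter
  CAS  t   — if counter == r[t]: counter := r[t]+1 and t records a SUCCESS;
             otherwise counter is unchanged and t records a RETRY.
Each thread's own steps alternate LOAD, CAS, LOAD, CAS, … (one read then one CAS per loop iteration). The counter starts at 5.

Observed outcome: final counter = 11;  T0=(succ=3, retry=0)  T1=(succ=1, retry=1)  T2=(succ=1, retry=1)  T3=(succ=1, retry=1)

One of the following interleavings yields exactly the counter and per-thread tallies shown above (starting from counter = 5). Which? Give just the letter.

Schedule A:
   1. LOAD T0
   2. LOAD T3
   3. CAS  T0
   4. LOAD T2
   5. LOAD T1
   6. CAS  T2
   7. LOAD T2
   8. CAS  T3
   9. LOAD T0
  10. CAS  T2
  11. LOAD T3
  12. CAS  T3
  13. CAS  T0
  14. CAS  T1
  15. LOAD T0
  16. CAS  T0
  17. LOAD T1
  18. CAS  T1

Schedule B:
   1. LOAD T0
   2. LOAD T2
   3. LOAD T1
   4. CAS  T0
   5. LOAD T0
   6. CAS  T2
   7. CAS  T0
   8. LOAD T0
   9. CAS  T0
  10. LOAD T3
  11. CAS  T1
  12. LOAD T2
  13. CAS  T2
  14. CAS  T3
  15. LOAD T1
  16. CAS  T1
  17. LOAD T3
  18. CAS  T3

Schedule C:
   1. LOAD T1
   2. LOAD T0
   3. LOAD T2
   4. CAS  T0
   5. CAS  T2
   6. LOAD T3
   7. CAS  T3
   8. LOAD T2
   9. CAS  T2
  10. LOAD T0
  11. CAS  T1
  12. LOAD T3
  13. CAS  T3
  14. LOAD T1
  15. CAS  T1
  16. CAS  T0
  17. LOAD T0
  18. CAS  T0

Simulating candidate B:
#1 T0 reads 5
#2 T2 reads 5
#3 T1 reads 5
#4 T0 CAS(5→6) writes; counter now 6
#5 T0 reads 6
#6 T2 CAS(5→6) fails; counter now 6
#7 T0 CAS(6→7) writes; counter now 7
#8 T0 reads 7
#9 T0 CAS(7→8) writes; counter now 8
#10 T3 reads 8
#11 T1 CAS(5→6) fails; counter now 8
#12 T2 reads 8
#13 T2 CAS(8→9) writes; counter now 9
#14 T3 CAS(8→9) fails; counter now 9
#15 T1 reads 9
#16 T1 CAS(9→10) writes; counter now 10
#17 T3 reads 10
#18 T3 CAS(10→11) writes; counter now 11

B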